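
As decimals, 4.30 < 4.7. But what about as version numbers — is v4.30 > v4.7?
True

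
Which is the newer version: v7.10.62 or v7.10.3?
v7.10.62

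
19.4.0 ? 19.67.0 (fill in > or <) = <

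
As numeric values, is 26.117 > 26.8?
False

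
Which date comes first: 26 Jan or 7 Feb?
26 Jan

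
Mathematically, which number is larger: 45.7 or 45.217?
45.7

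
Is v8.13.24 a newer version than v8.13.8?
Yes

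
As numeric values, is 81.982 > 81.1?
True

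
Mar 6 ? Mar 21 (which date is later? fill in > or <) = <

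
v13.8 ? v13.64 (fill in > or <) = <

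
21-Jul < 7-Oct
True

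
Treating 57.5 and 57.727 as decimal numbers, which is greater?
57.727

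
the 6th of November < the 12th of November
True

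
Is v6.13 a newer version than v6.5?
Yes. Version numbers are compared segment by segment as integers, not as decimals: minor version 13 > 5, so v6.13 > v6.5 (even though the decimal 6.13 < 6.5).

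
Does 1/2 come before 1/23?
Yes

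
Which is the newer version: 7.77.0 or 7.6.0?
7.77.0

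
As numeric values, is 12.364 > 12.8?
False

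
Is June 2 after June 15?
No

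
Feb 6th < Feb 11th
True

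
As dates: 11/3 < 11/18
True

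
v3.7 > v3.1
True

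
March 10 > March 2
True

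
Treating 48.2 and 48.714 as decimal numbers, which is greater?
48.714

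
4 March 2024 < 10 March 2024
True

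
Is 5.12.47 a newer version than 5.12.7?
Yes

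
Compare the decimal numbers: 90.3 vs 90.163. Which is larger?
90.3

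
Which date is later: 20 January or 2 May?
2 May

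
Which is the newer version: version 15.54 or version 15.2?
version 15.54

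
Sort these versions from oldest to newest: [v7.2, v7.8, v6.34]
[v6.34, v7.2, v7.8]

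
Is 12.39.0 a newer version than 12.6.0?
Yes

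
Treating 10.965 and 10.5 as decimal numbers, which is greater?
10.965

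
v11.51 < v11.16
False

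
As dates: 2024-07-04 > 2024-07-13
False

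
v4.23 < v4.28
True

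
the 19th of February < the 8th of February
False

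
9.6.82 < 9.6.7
False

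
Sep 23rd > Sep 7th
True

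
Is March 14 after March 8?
Yes. Day 14 comes after day 8 in March — this is a date comparison, not a decimal one (the decimal 3.14 would be smaller than 3.8).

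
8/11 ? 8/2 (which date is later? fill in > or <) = >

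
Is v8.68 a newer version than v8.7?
Yes. Version numbers are compared segment by segment as integers, not as decimals: minor version 68 > 7, so v8.68 > v8.7 (even though the decimal 8.68 < 8.7).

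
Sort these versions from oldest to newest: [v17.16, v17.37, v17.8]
[v17.8, v17.16, v17.37]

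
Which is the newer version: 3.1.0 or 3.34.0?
3.34.0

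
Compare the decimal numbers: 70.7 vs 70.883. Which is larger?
70.883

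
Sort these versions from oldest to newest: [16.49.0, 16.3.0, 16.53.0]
[16.3.0, 16.49.0, 16.53.0]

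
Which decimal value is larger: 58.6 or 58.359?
58.6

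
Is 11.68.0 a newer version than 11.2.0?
Yes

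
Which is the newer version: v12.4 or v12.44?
v12.44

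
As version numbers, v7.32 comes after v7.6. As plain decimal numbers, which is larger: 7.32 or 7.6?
7.6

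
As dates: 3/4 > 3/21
False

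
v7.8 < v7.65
True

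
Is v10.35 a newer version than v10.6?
Yes. Version numbers are compared segment by segment as integers, not as decimals: minor version 35 > 6, so v10.35 > v10.6 (even though the decimal 10.35 < 10.6).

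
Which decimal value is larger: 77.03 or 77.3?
77.3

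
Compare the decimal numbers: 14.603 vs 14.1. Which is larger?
14.603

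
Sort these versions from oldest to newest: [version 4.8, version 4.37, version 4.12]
[version 4.8, version 4.12, version 4.37]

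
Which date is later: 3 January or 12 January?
12 January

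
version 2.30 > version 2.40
False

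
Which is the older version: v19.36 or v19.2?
v19.2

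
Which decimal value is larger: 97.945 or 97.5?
97.945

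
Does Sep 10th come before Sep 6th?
No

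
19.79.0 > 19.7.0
True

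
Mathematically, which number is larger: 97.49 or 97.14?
97.49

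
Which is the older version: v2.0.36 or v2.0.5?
v2.0.5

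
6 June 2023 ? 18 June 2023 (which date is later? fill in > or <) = <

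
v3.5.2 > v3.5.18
False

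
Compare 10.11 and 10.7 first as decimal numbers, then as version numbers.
As decimals: 10.11 < 10.7. As versions: v10.11 > v10.7 (minor version 11 > 7).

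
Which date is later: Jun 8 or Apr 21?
Jun 8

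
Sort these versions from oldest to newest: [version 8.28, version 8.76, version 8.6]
[version 8.6, version 8.28, version 8.76]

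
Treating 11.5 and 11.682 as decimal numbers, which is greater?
11.682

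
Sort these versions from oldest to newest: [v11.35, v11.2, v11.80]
[v11.2, v11.35, v11.80]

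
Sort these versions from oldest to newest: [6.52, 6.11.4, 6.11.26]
[6.11.4, 6.11.26, 6.52]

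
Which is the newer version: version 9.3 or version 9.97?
version 9.97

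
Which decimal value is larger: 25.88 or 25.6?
25.88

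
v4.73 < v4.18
False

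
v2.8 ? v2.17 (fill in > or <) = <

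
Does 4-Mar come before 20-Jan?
No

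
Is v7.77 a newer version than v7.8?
Yes. Version numbers are compared segment by segment as integers, not as decimals: minor version 77 > 8, so v7.77 > v7.8 (even though the decimal 7.77 < 7.8).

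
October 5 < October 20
True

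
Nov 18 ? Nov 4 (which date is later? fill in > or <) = >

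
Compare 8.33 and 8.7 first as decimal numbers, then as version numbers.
As decimals: 8.33 < 8.7. As versions: v8.33 > v8.7 (minor version 33 > 7).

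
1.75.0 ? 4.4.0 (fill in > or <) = <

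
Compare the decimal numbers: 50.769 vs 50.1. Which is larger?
50.769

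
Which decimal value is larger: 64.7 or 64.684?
64.7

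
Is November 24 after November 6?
Yes. Day 24 comes after day 6 in November — this is a date comparison, not a decimal one (the decimal 11.24 would be smaller than 11.6).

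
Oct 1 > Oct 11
False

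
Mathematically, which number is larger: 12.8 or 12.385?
12.8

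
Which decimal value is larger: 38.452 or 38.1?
38.452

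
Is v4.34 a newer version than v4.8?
Yes. Version numbers are compared segment by segment as integers, not as decimals: minor version 34 > 8, so v4.34 > v4.8 (even though the decimal 4.34 < 4.8).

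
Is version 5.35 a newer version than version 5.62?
No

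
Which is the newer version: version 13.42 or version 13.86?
version 13.86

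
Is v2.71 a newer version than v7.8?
No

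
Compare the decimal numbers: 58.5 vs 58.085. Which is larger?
58.5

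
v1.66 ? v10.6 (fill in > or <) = <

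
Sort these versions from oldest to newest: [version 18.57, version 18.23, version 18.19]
[version 18.19, version 18.23, version 18.57]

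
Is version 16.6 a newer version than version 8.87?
Yes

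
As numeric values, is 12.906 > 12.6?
True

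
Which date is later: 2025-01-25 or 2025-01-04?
2025-01-25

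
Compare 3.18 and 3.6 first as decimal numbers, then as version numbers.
As decimals: 3.18 < 3.6. As versions: v3.18 > v3.6 (minor version 18 > 6).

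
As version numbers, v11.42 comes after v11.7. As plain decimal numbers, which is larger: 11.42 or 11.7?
11.7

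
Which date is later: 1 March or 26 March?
26 March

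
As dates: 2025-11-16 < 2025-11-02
False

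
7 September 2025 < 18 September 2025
True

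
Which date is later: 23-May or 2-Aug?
2-Aug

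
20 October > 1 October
True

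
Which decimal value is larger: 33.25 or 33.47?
33.47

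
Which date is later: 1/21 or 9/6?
9/6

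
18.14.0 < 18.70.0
True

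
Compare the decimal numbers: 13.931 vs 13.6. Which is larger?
13.931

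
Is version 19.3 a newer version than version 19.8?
No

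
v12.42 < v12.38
False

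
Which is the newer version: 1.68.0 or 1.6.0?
1.68.0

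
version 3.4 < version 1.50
False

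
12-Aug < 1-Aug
False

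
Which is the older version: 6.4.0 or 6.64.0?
6.4.0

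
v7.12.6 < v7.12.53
True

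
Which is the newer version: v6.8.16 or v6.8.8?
v6.8.16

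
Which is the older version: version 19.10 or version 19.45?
version 19.10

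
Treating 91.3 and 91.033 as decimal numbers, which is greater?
91.3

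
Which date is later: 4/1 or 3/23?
4/1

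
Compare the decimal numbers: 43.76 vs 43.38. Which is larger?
43.76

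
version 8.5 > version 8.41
False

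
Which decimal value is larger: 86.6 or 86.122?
86.6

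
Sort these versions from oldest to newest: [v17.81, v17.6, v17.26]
[v17.6, v17.26, v17.81]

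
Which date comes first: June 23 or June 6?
June 6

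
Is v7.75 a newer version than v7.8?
Yes. Version numbers are compared segment by segment as integers, not as decimals: minor version 75 > 8, so v7.75 > v7.8 (even though the decimal 7.75 < 7.8).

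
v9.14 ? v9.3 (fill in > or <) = >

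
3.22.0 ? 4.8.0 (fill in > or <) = <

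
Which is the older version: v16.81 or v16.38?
v16.38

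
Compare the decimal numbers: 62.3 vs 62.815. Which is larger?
62.815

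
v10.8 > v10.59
False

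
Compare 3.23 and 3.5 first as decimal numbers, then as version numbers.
As decimals: 3.23 < 3.5. As versions: v3.23 > v3.5 (minor version 23 > 5).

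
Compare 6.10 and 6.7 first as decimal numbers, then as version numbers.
As decimals: 6.10 < 6.7. As versions: v6.10 > v6.7 (minor version 10 > 7).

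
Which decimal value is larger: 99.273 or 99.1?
99.273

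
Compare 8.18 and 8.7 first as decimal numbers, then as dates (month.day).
As decimals: 8.18 < 8.7. As dates: 8/18 is later than 8/7 (day 18 > day 7).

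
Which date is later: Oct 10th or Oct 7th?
Oct 10th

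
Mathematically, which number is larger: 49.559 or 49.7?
49.7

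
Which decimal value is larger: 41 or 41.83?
41.83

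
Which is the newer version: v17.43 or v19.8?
v19.8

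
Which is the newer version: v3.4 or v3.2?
v3.4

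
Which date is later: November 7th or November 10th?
November 10th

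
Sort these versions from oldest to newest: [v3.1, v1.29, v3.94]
[v1.29, v3.1, v3.94]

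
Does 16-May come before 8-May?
No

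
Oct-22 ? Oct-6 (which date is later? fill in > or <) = >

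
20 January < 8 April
True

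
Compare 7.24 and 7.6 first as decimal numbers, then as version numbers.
As decimals: 7.24 < 7.6. As versions: v7.24 > v7.6 (minor version 24 > 6).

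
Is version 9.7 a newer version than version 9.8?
No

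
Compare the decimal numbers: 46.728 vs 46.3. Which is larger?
46.728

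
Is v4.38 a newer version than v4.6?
Yes. Version numbers are compared segment by segment as integers, not as decimals: minor version 38 > 6, so v4.38 > v4.6 (even though the decimal 4.38 < 4.6).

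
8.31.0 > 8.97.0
False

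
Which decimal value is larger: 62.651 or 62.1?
62.651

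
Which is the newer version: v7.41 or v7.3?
v7.41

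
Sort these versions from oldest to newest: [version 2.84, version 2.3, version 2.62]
[version 2.3, version 2.62, version 2.84]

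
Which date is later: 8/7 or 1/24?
8/7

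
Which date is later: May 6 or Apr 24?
May 6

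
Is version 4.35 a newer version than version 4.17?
Yes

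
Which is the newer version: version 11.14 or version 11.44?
version 11.44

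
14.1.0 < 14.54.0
True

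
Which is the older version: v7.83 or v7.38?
v7.38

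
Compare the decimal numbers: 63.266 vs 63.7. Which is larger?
63.7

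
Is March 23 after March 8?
Yes. Day 23 comes after day 8 in March — this is a date comparison, not a decimal one (the decimal 3.23 would be smaller than 3.8).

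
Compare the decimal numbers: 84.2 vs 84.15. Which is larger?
84.2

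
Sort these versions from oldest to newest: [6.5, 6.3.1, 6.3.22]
[6.3.1, 6.3.22, 6.5]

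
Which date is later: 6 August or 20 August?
20 August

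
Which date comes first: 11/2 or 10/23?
10/23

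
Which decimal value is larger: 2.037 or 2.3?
2.3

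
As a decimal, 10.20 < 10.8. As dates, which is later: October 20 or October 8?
October 20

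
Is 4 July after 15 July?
No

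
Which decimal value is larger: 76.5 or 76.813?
76.813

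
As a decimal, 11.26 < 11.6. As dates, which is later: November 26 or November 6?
November 26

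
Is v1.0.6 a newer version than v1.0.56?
No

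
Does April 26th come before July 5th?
Yes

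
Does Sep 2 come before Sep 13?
Yes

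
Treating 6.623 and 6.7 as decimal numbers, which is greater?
6.7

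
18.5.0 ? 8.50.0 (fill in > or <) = >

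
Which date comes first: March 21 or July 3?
March 21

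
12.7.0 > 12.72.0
False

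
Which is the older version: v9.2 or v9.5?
v9.2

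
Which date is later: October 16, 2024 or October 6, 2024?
October 16, 2024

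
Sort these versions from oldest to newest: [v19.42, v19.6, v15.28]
[v15.28, v19.6, v19.42]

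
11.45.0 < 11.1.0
False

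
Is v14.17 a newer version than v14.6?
Yes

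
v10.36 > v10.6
True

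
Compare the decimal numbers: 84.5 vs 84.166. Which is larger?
84.5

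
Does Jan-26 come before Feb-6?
Yes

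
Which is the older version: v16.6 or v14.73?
v14.73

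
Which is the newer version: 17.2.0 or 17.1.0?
17.2.0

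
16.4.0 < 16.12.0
True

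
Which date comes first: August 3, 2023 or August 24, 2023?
August 3, 2023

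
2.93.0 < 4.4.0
True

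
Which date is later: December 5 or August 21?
December 5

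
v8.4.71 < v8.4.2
False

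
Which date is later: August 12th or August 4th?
August 12th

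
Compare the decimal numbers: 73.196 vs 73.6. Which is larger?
73.6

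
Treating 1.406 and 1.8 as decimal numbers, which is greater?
1.8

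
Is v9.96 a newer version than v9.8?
Yes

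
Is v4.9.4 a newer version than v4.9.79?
No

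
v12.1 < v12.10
True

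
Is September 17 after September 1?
Yes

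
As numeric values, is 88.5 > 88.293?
True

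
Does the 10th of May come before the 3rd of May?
No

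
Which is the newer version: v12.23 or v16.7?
v16.7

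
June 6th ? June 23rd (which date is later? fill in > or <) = <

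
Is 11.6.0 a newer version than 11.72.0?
No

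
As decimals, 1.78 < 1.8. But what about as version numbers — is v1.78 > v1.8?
True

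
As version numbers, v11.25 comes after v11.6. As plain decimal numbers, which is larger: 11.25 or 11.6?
11.6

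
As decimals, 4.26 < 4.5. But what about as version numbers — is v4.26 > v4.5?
True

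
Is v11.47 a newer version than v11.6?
Yes. Version numbers are compared segment by segment as integers, not as decimals: minor version 47 > 6, so v11.47 > v11.6 (even though the decimal 11.47 < 11.6).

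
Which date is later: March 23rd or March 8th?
March 23rd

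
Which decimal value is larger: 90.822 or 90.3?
90.822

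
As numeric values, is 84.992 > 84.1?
True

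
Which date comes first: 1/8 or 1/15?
1/8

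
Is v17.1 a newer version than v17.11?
No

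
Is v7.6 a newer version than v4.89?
Yes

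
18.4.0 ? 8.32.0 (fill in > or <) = >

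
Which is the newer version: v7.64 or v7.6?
v7.64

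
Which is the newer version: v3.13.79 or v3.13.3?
v3.13.79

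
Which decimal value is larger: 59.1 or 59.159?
59.159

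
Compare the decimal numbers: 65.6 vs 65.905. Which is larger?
65.905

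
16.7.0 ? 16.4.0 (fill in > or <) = >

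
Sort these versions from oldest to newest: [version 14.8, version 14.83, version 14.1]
[version 14.1, version 14.8, version 14.83]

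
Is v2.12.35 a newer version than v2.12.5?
Yes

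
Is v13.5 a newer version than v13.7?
No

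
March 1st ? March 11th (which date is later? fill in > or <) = <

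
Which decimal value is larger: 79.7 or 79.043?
79.7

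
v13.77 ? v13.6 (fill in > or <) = >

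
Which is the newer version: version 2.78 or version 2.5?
version 2.78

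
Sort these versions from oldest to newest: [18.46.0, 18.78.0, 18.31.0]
[18.31.0, 18.46.0, 18.78.0]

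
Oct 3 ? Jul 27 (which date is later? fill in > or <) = >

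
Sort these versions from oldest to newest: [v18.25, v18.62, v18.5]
[v18.5, v18.25, v18.62]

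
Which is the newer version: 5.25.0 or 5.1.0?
5.25.0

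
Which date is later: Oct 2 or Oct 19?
Oct 19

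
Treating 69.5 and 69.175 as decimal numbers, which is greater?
69.5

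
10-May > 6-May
True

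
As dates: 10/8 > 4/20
True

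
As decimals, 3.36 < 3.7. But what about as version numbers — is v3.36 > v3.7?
True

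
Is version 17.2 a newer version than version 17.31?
No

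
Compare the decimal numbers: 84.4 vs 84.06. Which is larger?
84.4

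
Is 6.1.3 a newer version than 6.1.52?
No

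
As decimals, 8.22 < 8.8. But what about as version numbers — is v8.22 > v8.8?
True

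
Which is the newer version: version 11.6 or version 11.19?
version 11.19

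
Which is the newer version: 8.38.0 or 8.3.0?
8.38.0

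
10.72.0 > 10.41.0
True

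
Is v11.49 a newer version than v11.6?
Yes. Version numbers are compared segment by segment as integers, not as decimals: minor version 49 > 6, so v11.49 > v11.6 (even though the decimal 11.49 < 11.6).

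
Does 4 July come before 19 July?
Yes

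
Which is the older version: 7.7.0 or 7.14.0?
7.7.0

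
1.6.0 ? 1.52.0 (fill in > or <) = <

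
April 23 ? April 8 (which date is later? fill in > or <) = >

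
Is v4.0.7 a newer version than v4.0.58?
No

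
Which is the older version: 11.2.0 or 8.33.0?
8.33.0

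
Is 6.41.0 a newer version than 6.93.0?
No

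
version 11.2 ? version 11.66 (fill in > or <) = <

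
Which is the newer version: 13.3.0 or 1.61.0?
13.3.0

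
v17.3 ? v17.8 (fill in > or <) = <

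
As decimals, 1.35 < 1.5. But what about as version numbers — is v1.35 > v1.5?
True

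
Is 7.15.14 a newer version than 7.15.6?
Yes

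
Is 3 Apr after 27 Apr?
No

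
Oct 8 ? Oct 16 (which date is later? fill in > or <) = <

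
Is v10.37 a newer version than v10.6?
Yes. Version numbers are compared segment by segment as integers, not as decimals: minor version 37 > 6, so v10.37 > v10.6 (even though the decimal 10.37 < 10.6).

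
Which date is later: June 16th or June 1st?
June 16th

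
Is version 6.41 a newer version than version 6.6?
Yes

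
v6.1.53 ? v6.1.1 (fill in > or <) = >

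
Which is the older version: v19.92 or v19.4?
v19.4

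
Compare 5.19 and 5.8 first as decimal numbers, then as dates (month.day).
As decimals: 5.19 < 5.8. As dates: 5/19 is later than 5/8 (day 19 > day 8).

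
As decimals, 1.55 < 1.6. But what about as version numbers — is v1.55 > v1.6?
True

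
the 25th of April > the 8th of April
True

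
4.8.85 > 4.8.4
True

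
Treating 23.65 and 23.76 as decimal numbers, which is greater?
23.76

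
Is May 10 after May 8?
Yes. Day 10 comes after day 8 in May — this is a date comparison, not a decimal one (the decimal 5.10 would be smaller than 5.8).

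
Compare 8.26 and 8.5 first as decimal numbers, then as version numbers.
As decimals: 8.26 < 8.5. As versions: v8.26 > v8.5 (minor version 26 > 5).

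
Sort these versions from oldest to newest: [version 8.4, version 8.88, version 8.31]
[version 8.4, version 8.31, version 8.88]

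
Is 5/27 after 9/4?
No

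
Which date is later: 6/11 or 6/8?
6/11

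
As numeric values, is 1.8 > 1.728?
True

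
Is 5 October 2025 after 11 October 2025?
No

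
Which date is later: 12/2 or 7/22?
12/2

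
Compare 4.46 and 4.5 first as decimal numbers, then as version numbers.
As decimals: 4.46 < 4.5. As versions: v4.46 > v4.5 (minor version 46 > 5).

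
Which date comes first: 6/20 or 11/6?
6/20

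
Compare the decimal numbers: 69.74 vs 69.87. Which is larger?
69.87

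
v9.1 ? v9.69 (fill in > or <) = <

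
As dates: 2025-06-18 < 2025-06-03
False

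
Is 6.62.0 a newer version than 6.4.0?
Yes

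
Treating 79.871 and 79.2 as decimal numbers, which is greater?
79.871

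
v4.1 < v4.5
True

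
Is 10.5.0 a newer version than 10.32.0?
No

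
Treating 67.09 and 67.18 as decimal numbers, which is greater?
67.18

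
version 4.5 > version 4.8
False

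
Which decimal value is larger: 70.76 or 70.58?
70.76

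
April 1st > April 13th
False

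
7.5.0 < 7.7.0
True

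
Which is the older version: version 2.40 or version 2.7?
version 2.7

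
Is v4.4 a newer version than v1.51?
Yes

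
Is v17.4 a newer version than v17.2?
Yes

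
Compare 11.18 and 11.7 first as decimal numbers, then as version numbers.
As decimals: 11.18 < 11.7. As versions: v11.18 > v11.7 (minor version 18 > 7).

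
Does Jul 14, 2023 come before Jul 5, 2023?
No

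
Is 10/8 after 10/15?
No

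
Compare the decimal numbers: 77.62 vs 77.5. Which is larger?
77.62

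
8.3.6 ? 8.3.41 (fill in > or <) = <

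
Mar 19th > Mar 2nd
True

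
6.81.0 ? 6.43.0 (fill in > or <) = >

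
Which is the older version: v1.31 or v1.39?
v1.31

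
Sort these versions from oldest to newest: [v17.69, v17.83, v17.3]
[v17.3, v17.69, v17.83]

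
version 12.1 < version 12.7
True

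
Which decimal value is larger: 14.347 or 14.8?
14.8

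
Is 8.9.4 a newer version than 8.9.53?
No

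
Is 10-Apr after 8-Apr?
Yes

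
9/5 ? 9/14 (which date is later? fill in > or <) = <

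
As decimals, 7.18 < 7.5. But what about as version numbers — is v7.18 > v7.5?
True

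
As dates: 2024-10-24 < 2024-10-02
False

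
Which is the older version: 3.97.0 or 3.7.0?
3.7.0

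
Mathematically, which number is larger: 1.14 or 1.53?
1.53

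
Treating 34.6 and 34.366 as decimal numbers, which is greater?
34.6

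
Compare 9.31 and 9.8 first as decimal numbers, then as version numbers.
As decimals: 9.31 < 9.8. As versions: v9.31 > v9.8 (minor version 31 > 8).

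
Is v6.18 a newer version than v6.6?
Yes. Version numbers are compared segment by segment as integers, not as decimals: minor version 18 > 6, so v6.18 > v6.6 (even though the decimal 6.18 < 6.6).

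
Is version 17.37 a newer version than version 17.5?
Yes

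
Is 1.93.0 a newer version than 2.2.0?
No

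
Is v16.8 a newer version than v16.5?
Yes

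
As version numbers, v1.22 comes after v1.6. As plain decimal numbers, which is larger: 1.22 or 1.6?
1.6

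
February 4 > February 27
False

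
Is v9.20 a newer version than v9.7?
Yes. Version numbers are compared segment by segment as integers, not as decimals: minor version 20 > 7, so v9.20 > v9.7 (even though the decimal 9.20 < 9.7).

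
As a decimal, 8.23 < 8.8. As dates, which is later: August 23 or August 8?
August 23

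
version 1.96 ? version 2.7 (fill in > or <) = <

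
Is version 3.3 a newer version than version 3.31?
No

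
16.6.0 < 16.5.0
False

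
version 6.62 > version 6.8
True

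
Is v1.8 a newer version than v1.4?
Yes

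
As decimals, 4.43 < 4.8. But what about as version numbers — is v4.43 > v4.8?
True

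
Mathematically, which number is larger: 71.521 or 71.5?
71.521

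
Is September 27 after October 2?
No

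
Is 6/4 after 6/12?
No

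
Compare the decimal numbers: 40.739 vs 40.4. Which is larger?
40.739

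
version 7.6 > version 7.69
False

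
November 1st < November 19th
True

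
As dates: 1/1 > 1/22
False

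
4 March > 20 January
True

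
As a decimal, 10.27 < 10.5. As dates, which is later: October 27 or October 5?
October 27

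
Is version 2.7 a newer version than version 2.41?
No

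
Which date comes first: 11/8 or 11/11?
11/8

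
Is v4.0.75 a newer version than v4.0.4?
Yes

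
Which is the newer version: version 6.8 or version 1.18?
version 6.8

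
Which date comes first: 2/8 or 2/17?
2/8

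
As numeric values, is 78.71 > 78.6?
True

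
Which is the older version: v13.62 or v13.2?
v13.2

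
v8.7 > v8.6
True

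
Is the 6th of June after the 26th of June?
No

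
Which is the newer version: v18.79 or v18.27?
v18.79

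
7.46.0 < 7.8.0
False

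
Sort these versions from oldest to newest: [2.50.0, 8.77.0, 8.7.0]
[2.50.0, 8.7.0, 8.77.0]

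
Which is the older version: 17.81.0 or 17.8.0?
17.8.0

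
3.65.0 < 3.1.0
False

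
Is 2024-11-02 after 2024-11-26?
No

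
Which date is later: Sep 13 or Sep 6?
Sep 13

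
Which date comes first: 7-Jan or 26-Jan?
7-Jan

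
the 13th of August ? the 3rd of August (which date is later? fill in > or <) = >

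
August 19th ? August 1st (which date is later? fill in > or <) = >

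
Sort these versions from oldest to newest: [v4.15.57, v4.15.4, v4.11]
[v4.11, v4.15.4, v4.15.57]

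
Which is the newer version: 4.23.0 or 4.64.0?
4.64.0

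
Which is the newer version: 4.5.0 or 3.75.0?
4.5.0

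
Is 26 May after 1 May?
Yes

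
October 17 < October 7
False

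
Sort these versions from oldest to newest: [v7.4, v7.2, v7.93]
[v7.2, v7.4, v7.93]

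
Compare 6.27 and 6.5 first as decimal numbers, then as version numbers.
As decimals: 6.27 < 6.5. As versions: v6.27 > v6.5 (minor version 27 > 5).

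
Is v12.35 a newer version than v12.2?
Yes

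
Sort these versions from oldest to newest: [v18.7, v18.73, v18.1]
[v18.1, v18.7, v18.73]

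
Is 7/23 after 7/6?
Yes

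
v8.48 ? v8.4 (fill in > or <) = >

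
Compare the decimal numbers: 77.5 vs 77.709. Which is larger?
77.709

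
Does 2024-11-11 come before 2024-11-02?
No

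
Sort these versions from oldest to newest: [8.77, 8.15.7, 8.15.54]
[8.15.7, 8.15.54, 8.77]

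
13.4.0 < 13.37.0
True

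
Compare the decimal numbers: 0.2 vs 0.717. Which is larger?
0.717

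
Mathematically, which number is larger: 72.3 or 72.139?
72.3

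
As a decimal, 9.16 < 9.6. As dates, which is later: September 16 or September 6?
September 16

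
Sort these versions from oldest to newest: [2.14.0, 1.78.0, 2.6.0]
[1.78.0, 2.6.0, 2.14.0]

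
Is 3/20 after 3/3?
Yes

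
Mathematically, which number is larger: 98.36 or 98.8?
98.8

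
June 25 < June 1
False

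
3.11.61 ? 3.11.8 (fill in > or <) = >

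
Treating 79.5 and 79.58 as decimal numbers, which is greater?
79.58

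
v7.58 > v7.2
True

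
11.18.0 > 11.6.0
True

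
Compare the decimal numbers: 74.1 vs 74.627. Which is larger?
74.627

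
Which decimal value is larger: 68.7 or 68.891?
68.891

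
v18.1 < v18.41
True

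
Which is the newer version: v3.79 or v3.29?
v3.79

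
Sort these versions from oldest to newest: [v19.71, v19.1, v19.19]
[v19.1, v19.19, v19.71]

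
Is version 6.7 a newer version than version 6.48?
No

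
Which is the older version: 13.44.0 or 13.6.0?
13.6.0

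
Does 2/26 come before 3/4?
Yes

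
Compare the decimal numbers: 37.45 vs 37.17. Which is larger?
37.45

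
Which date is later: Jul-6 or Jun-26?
Jul-6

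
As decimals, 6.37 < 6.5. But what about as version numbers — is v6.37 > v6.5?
True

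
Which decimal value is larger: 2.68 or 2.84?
2.84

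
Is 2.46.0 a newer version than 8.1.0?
No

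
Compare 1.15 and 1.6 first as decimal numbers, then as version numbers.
As decimals: 1.15 < 1.6. As versions: v1.15 > v1.6 (minor version 15 > 6).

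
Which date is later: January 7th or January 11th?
January 11th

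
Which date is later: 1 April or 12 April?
12 April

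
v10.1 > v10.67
False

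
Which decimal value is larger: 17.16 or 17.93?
17.93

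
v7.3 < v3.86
False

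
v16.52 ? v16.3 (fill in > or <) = >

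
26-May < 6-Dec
True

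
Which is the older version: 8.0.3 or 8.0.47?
8.0.3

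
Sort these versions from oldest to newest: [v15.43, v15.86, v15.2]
[v15.2, v15.43, v15.86]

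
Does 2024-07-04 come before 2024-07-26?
Yes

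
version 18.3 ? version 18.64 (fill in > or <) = <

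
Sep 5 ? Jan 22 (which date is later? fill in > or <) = >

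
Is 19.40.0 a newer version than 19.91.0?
No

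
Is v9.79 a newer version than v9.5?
Yes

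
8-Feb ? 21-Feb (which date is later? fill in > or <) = <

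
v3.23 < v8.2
True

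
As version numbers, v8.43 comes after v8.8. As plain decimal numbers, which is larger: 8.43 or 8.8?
8.8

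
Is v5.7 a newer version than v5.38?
No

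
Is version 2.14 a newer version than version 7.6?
No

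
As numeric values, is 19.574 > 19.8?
False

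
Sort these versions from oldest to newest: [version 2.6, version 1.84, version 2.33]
[version 1.84, version 2.6, version 2.33]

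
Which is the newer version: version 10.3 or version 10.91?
version 10.91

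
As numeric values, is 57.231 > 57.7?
False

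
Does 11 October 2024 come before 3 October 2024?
No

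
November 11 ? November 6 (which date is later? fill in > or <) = >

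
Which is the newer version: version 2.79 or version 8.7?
version 8.7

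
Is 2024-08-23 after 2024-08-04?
Yes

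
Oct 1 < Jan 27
False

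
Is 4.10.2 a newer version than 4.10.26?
No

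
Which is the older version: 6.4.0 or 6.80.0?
6.4.0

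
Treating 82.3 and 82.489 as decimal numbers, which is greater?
82.489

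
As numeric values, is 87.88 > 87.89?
False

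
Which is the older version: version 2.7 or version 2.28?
version 2.7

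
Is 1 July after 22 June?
Yes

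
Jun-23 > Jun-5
True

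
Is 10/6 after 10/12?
No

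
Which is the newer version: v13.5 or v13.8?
v13.8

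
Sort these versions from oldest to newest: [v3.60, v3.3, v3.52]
[v3.3, v3.52, v3.60]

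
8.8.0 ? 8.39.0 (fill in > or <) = <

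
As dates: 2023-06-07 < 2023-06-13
True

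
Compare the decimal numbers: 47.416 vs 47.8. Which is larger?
47.8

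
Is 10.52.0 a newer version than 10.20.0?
Yes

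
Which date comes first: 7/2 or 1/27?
1/27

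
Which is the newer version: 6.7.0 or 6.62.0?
6.62.0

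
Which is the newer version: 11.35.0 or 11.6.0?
11.35.0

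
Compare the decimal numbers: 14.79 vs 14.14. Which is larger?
14.79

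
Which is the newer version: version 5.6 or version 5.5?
version 5.6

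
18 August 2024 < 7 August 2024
False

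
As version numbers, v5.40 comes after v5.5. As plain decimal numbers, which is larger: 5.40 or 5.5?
5.5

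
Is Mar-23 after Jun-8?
No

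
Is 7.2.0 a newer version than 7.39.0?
No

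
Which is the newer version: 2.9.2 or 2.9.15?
2.9.15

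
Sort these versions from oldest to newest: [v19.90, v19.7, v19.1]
[v19.1, v19.7, v19.90]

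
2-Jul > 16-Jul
False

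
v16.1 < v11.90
False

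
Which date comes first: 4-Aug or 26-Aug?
4-Aug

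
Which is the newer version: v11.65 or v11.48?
v11.65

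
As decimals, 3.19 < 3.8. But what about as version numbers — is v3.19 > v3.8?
True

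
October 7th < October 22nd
True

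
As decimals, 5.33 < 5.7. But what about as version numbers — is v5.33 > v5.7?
True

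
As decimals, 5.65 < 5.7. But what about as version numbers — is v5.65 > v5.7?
True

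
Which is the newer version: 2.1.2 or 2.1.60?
2.1.60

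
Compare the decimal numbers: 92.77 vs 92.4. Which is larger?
92.77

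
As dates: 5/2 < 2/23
False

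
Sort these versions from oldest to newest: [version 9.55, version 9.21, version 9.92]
[version 9.21, version 9.55, version 9.92]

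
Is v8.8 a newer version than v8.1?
Yes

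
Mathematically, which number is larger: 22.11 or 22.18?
22.18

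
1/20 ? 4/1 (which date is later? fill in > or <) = <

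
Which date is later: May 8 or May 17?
May 17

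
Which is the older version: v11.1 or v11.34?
v11.1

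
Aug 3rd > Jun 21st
True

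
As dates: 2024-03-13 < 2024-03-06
False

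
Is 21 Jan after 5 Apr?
No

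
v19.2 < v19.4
True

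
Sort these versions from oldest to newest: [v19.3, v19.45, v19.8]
[v19.3, v19.8, v19.45]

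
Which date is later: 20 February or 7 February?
20 February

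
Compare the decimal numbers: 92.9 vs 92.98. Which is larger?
92.98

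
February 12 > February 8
True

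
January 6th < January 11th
True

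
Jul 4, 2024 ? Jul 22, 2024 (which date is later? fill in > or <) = <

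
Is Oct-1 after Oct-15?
No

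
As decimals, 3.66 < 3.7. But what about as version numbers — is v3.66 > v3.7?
True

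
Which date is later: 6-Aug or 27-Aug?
27-Aug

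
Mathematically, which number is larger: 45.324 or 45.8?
45.8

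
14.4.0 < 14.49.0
True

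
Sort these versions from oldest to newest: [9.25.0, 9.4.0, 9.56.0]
[9.4.0, 9.25.0, 9.56.0]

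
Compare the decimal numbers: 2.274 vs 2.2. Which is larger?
2.274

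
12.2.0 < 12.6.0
True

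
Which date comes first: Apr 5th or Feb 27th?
Feb 27th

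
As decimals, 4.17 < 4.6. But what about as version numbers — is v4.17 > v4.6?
True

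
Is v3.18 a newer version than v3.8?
Yes. Version numbers are compared segment by segment as integers, not as decimals: minor version 18 > 8, so v3.18 > v3.8 (even though the decimal 3.18 < 3.8).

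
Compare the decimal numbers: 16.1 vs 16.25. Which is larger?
16.25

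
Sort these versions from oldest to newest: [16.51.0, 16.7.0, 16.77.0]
[16.7.0, 16.51.0, 16.77.0]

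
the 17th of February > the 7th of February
True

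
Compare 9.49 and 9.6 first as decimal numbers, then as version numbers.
As decimals: 9.49 < 9.6. As versions: v9.49 > v9.6 (minor version 49 > 6).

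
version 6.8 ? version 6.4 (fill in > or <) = >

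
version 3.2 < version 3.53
True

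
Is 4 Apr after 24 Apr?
No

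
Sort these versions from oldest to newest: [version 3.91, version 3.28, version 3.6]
[version 3.6, version 3.28, version 3.91]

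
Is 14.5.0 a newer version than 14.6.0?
No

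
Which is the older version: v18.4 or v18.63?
v18.4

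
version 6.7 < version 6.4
False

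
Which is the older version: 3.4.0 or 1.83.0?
1.83.0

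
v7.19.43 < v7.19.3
False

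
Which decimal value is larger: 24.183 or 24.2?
24.2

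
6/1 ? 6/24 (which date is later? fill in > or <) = <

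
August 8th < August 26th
True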